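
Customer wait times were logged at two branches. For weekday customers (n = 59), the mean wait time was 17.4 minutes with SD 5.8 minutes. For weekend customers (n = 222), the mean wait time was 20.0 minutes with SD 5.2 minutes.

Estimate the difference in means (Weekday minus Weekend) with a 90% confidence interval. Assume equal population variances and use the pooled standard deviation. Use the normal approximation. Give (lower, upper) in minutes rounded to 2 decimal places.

(-3.88, -1.32)

Pooled variance s_p² = [58·5.8² + 221·5.2²] / (59+222−2) = 28.4120, so s_p = 5.3303.
SE_diff = s_p·√(1/n₁ + 1/n₂) = 5.3303·√(1/59 + 1/222) = 0.7807.
z* = 1.645; margin = 1.645 × 0.7807 = 1.2843.
Difference = 17.4 − 20.0 = -2.6000.
-2.6000 ± 1.2843 → (-3.88, -1.32).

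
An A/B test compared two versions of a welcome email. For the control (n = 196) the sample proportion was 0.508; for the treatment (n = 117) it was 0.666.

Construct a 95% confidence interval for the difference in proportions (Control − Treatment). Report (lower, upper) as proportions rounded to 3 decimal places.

Each SE is √(p̂(1−p̂)/n): √(0.5080·0.4920/196) = 0.03571 and √(0.6660·0.3340/117) = 0.04360.
SE(p̂₁ − p̂₂) = √(SE₁² + SE₂²) = √(0.0012752041 + 0.00190096) = 0.05636, since the two samples are independent.
At 95% confidence z* = 1.960; margin = 1.960 × 0.05636 = 0.11047.
The difference is 0.5080 − 0.6660 = -0.1580, so the interval is -0.1580 ± 0.11047 = (-0.268, -0.048).

(-0.268, -0.048)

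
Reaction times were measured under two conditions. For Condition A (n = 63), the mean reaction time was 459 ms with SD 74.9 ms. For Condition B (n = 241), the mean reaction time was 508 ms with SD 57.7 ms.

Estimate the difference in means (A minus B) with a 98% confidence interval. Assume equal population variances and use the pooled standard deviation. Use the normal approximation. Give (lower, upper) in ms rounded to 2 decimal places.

(-69.28, -28.72)

s_p = √[((n₁−1)s₁² + (n₂−1)s₂²)/(n₁+n₂−2)] = √[(62·74.9² + 240·57.7²)/302] = 61.6240.
SE = 61.6240·√(1/63 + 1/241) = 8.7198.
With z* = 2.326, margin = 2.326 × 8.7198 = 20.2823.
x̄₁ − x̄₂ = 459 − 508 = -49.0000; interval -49.0000 ± 20.2823 = (-69.28, -28.72).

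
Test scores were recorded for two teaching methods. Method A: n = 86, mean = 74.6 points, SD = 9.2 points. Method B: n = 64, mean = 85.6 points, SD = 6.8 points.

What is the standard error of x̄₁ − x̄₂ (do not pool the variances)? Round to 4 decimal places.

1.3064

Per-group SEs: s₁/√n₁ = 9.2/√86 = 0.9921, s₂/√n₂ = 6.8/√64 = 0.8500.
Unpooled SE of the difference: √(0.98426241 + 0.7225) = 1.3064.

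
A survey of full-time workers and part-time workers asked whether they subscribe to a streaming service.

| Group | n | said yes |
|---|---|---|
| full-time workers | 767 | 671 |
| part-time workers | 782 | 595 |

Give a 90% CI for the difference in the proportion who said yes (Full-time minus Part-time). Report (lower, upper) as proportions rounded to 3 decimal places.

First, p̂₁ = 671/767 = 0.8748; p̂₂ = 595/782 = 0.7609.
The two standard errors are √(0.8748×0.1252/767) = 0.01195 and √(0.7609×0.2391/782) = 0.01525.
Because the samples are independent, SE_diff = √(0.01195² + 0.01525²) = 0.01937.
Using z* = 1.645 for 90%, ME = 1.645 × 0.01937 = 0.03186.
p̂₁ − p̂₂ = 0.1139; interval 0.1139 ± 0.03186 gives (0.082, 0.146).

(0.082, 0.146)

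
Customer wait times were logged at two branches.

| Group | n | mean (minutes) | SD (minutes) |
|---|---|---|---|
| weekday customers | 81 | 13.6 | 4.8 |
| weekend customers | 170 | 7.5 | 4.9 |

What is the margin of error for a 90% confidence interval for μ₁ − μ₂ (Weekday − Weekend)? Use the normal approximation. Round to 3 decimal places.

Per-group SEs: s₁/√n₁ = 4.8/√81 = 0.5333, s₂/√n₂ = 4.9/√170 = 0.3758.
Unpooled SE of the difference: √(0.28440889 + 0.14122564) = 0.6524.
Margin of error = z* · SE = 1.645 × 0.6524 = 1.0732.

1.073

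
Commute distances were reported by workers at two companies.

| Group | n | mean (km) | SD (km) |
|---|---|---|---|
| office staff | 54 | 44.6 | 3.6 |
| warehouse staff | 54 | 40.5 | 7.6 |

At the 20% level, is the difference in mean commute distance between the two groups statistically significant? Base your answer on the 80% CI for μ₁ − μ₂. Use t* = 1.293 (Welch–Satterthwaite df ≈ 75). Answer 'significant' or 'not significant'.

significant

SE₁ = s₁/√n₁ = 3.6/√54 = 0.4899; SE₂ = 7.6/√54 = 1.0342.
Independent samples, unequal variances: SE_diff = √(SE₁² + SE₂²) = √(0.24000201 + 1.06956964) = 1.1444.
t* = 1.293, so margin of error = 1.293 × 1.1444 = 1.4797.
Difference in means = 44.6 − 40.5 = 4.1000.
4.1000 ± 1.4797 → (2.6203, 5.5797).
The interval (2.6203, 5.5797) does not contain 0, so the difference is significant.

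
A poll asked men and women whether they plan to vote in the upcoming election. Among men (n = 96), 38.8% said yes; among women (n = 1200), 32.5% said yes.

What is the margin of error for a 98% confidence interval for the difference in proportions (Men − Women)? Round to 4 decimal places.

Each SE is √(p̂(1−p̂)/n): √(0.3880·0.6120/96) = 0.04973 and √(0.3250·0.6750/1200) = 0.01352.
SE(p̂₁ − p̂₂) = √(SE₁² + SE₂²) = √(0.0024730729 + 0.0001827904) = 0.05154, since the two samples are independent.
At 98% confidence z* = 2.326; margin = 2.326 × 0.05154 = 0.11988.

0.1199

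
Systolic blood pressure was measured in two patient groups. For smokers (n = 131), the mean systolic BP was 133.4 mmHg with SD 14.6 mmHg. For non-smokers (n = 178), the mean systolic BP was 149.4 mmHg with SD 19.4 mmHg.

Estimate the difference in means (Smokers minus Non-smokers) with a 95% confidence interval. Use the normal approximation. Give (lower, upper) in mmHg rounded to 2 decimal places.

Per-group SEs: s₁/√n₁ = 14.6/√131 = 1.2756, s₂/√n₂ = 19.4/√178 = 1.4541.
Unpooled SE of the difference: √(1.62715536 + 2.11440681) = 1.9343.
Margin of error = z* · SE = 1.960 × 1.9343 = 3.7912.
x̄₁ − x̄₂ = 133.4 − 149.4 = -16.0000.
CI: -16.0000 ± 3.7912 = (-19.79, -12.21).

(-19.79, -12.21)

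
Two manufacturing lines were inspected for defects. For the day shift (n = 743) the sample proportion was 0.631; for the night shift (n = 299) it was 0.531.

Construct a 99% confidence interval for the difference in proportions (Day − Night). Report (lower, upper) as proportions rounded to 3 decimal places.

SE₁ = √(p̂₁(1−p̂₁)/n₁) = √(0.6310·0.3690/743) = 0.01770; SE₂ = √(0.5310·0.4690/299) = 0.02886.
Independent samples: SE of the difference = √(SE₁² + SE₂²) = √(0.00031329 + 0.0008328996) = 0.03386.
z* for 99% confidence is 2.576, so the margin of error is 2.576 × 0.03386 = 0.08722.
Point estimate p̂₁ − p̂₂ = 0.6310 − 0.5310 = 0.1000.
0.1000 ± 0.08722 → (0.013, 0.187).

(0.013, 0.187)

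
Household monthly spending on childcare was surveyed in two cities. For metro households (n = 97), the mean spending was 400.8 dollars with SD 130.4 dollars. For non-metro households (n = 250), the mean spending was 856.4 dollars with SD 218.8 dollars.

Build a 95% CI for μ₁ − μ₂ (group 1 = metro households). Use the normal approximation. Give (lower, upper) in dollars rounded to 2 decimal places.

Standard errors of each mean: 130.4/√97 = 13.2401 and 218.8/√250 = 13.8381.
SE(x̄₁ − x̄₂) = √(13.2401² + 13.8381²) = 19.1518 for independent samples with unequal variances.
With z* = 1.960, the margin is 1.960 × 19.1518 = 37.5375.
x̄₁ − x̄₂ = 400.8 − 856.4 = -455.6000; the interval is -455.6000 ± 37.5375 = (-493.14, -418.06).

(-493.14, -418.06)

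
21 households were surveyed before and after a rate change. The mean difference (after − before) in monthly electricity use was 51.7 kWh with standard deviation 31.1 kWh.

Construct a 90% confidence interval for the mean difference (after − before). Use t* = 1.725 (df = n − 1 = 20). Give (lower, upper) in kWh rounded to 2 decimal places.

Paired design: SE = s_d/√n = 31.1/√21 = 6.7866.
t* = 1.725; margin of error = 1.725 × 6.7866 = 11.7069.
51.7 ± 11.7069 → (39.99, 63.41).

(39.99, 63.41)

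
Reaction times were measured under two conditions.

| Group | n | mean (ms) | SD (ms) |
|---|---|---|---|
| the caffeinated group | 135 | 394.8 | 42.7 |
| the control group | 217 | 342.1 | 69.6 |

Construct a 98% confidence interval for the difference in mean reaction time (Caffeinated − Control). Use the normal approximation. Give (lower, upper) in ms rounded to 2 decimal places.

Standard errors of each mean: 42.7/√135 = 3.6750 and 69.6/√217 = 4.7248.
SE(x̄₁ − x̄₂) = √(3.6750² + 4.7248²) = 5.9858 for independent samples with unequal variances.
With z* = 2.326, the margin is 2.326 × 5.9858 = 13.9230.
x̄₁ − x̄₂ = 394.8 − 342.1 = 52.7000; the interval is 52.7000 ± 13.9230 = (38.78, 66.62).

(38.78, 66.62)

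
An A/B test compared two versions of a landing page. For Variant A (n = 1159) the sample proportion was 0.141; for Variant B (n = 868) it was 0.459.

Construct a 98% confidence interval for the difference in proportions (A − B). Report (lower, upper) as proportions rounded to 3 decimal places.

(-0.364, -0.272)

SE₁ = √(p̂₁(1−p̂₁)/n₁) = √(0.1410·0.8590/1159) = 0.01022; SE₂ = √(0.4590·0.5410/868) = 0.01691.
Independent samples: SE of the difference = √(SE₁² + SE₂²) = √(0.0001044484 + 0.0002859481) = 0.01976.
z* for 98% confidence is 2.326, so the margin of error is 2.326 × 0.01976 = 0.04596.
Point estimate p̂₁ − p̂₂ = 0.1410 − 0.4590 = -0.3180.
-0.3180 ± 0.04596 → (-0.364, -0.272).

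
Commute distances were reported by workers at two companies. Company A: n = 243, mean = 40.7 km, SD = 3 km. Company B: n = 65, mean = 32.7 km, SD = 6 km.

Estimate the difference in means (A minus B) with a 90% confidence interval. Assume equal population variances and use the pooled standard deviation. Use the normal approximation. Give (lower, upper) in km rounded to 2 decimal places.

Pooled variance s_p² = [242·3² + 64·6²] / (243+65−2) = 14.6471, so s_p = 3.8272.
SE_diff = s_p·√(1/n₁ + 1/n₂) = 3.8272·√(1/243 + 1/65) = 0.5344.
z* = 1.645; margin = 1.645 × 0.5344 = 0.8791.
Difference = 40.7 − 32.7 = 8.0000.
8.0000 ± 0.8791 → (7.12, 8.88).

(7.12, 8.88)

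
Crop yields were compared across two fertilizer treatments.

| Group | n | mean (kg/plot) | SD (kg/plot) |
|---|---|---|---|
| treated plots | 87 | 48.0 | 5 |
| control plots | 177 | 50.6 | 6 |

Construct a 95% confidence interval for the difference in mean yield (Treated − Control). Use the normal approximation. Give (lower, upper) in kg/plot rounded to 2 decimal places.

SE₁ = s₁/√n₁ = 5/√87 = 0.5361; SE₂ = 6/√177 = 0.4510.
Independent samples, unequal variances: SE_diff = √(SE₁² + SE₂²) = √(0.28740321 + 0.203401) = 0.7006.
z* = 1.960, so margin of error = 1.960 × 0.7006 = 1.3732.
Difference in means = 48.0 − 50.6 = -2.6000.
-2.6000 ± 1.3732 → (-3.97, -1.23).

(-3.97, -1.23)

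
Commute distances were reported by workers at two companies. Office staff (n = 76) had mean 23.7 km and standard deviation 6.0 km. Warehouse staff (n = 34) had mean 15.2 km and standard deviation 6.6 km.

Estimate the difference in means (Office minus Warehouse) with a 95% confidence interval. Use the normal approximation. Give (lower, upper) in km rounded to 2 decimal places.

Per-group SEs: s₁/√n₁ = 6.0/√76 = 0.6882, s₂/√n₂ = 6.6/√34 = 1.1319.
Unpooled SE of the difference: √(0.47361924 + 1.28119761) = 1.3247.
Margin of error = z* · SE = 1.960 × 1.3247 = 2.5964.
x̄₁ − x̄₂ = 23.7 − 15.2 = 8.5000.
CI: 8.5000 ± 2.5964 = (5.90, 11.10).

(5.90, 11.10)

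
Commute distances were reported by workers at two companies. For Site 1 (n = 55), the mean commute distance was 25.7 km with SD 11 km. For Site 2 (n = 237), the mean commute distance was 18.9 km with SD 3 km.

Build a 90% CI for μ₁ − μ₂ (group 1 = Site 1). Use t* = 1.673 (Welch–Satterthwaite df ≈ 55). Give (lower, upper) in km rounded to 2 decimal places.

(4.30, 9.30)

Standard errors of each mean: 11/√55 = 1.4832 and 3/√237 = 0.1949.
SE(x̄₁ − x̄₂) = √(1.4832² + 0.1949²) = 1.4960 for independent samples with unequal variances.
With t* = 1.673, the margin is 1.673 × 1.4960 = 2.5028.
x̄₁ − x̄₂ = 25.7 − 18.9 = 6.8000; the interval is 6.8000 ± 2.5028 = (4.30, 9.30).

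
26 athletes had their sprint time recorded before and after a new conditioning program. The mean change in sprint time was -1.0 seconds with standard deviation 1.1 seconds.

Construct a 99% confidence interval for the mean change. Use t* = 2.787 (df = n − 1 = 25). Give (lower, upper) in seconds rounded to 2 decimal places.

(-1.60, -0.40)

Paired design: SE = s_d/√n = 1.1/√26 = 0.2157.
t* = 2.787; margin of error = 2.787 × 0.2157 = 0.6012.
-1.0 ± 0.6012 → (-1.60, -0.40).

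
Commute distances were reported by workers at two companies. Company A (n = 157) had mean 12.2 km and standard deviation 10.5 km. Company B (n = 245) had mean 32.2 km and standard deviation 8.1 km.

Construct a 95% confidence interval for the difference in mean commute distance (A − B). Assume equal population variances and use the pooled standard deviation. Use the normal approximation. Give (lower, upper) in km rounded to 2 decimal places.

(-21.83, -18.17)

Pooled variance s_p² = [156·10.5² + 244·8.1²] / (157+245−2) = 83.0196, so s_p = 9.1115.
SE_diff = s_p·√(1/n₁ + 1/n₂) = 9.1115·√(1/157 + 1/245) = 0.9315.
z* = 1.960; margin = 1.960 × 0.9315 = 1.8257.
Difference = 12.2 − 32.2 = -20.0000.
-20.0000 ± 1.8257 → (-21.83, -18.17).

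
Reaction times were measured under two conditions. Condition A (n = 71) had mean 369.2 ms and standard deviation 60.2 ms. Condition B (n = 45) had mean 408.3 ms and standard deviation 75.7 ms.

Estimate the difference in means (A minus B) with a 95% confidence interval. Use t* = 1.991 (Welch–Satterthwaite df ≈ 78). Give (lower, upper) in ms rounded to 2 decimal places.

(-65.69, -12.51)

Per-group SEs: s₁/√n₁ = 60.2/√71 = 7.1444, s₂/√n₂ = 75.7/√45 = 11.2847.
Unpooled SE of the difference: √(51.04245136 + 127.34445409) = 13.3562.
Margin of error = t* · SE = 1.991 × 13.3562 = 26.5922.
x̄₁ − x̄₂ = 369.2 − 408.3 = -39.1000.
CI: -39.1000 ± 26.5922 = (-65.69, -12.51).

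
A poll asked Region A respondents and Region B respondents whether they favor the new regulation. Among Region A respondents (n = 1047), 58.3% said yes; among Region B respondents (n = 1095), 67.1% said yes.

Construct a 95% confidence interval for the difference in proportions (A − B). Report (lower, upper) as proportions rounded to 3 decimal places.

(-0.129, -0.047)

The two standard errors are √(0.5830×0.4170/1047) = 0.01524 and √(0.6710×0.3290/1095) = 0.01420.
Because the samples are independent, SE_diff = √(0.01524² + 0.01420²) = 0.02083.
Using z* = 1.960 for 95%, ME = 1.960 × 0.02083 = 0.04083.
p̂₁ − p̂₂ = -0.0880; interval -0.0880 ± 0.04083 gives (-0.129, -0.047).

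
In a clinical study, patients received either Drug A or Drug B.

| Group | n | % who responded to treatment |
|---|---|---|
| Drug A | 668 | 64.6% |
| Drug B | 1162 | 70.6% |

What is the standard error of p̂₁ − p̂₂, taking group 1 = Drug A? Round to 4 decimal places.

SE₁ = √(p̂₁(1−p̂₁)/n₁) = √(0.6460·0.3540/668) = 0.01850; SE₂ = √(0.7060·0.2940/1162) = 0.01337.
Independent samples: SE of the difference = √(SE₁² + SE₂²) = √(0.00034225 + 0.0001787569) = 0.02283.

0.0228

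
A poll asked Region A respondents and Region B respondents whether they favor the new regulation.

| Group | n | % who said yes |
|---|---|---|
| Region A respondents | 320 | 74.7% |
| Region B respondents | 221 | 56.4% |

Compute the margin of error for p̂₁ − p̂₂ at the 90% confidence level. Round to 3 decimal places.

0.068

The two standard errors are √(0.7470×0.2530/320) = 0.02430 and √(0.5640×0.4360/221) = 0.03336.
Because the samples are independent, SE_diff = √(0.02430² + 0.03336²) = 0.04127.
Using z* = 1.645 for 90%, ME = 1.645 × 0.04127 = 0.06789.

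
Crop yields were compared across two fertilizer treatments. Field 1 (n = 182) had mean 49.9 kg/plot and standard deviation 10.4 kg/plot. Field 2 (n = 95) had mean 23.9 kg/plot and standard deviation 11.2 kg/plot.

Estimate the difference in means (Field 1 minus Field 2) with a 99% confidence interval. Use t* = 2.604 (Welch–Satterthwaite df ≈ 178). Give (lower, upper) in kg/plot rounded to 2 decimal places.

(22.40, 29.60)

Per-group SEs: s₁/√n₁ = 10.4/√182 = 0.7709, s₂/√n₂ = 11.2/√95 = 1.1491.
Unpooled SE of the difference: √(0.59428681 + 1.32043081) = 1.3837.
Margin of error = t* · SE = 2.604 × 1.3837 = 3.6032.
x̄₁ − x̄₂ = 49.9 − 23.9 = 26.0000.
CI: 26.0000 ± 3.6032 = (22.40, 29.60).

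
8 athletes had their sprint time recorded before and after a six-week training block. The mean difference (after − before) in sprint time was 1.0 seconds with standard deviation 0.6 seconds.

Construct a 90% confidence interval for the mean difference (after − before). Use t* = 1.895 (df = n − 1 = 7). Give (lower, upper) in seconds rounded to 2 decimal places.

Paired design: SE = s_d/√n = 0.6/√8 = 0.2121.
t* = 1.895; margin of error = 1.895 × 0.2121 = 0.4019.
1.0 ± 0.4019 → (0.60, 1.40).

(0.60, 1.40)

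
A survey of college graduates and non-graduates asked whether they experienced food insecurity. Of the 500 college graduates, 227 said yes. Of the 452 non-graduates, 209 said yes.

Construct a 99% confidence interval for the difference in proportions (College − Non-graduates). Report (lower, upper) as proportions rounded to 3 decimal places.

p̂₁ = 227/500 = 0.4540 and p̂₂ = 209/452 = 0.4624.
SE₁ = √(p̂₁(1−p̂₁)/n₁) = √(0.4540·0.5460/500) = 0.02227; SE₂ = √(0.4624·0.5376/452) = 0.02345.
Independent samples: SE of the difference = √(SE₁² + SE₂²) = √(0.0004959529 + 0.0005499025) = 0.03234.
z* for 99% confidence is 2.576, so the margin of error is 2.576 × 0.03234 = 0.08331.
Point estimate p̂₁ − p̂₂ = 0.4540 − 0.4624 = -0.0084.
-0.0084 ± 0.08331 → (-0.092, 0.075).

(-0.092, 0.075)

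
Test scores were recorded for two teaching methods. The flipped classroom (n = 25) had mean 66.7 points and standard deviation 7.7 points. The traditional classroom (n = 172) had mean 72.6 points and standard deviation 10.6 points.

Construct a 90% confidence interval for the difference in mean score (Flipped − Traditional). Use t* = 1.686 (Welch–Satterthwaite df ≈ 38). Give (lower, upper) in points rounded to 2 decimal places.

(-8.83, -2.97)

SE₁ = s₁/√n₁ = 7.7/√25 = 1.5400; SE₂ = 10.6/√172 = 0.8082.
Independent samples, unequal variances: SE_diff = √(SE₁² + SE₂²) = √(2.3716 + 0.65318724) = 1.7392.
t* = 1.686, so margin of error = 1.686 × 1.7392 = 2.9323.
Difference in means = 66.7 − 72.6 = -5.9000.
-5.9000 ± 2.9323 → (-8.83, -2.97).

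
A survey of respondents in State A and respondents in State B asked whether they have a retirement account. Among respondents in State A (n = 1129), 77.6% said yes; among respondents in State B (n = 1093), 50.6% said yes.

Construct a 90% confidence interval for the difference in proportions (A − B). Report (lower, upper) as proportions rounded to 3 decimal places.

(0.238, 0.302)

Each SE is √(p̂(1−p̂)/n): √(0.7760·0.2240/1129) = 0.01241 and √(0.5060·0.4940/1093) = 0.01512.
SE(p̂₁ − p̂₂) = √(SE₁² + SE₂²) = √(0.0001540081 + 0.0002286144) = 0.01956, since the two samples are independent.
At 90% confidence z* = 1.645; margin = 1.645 × 0.01956 = 0.03218.
The difference is 0.7760 − 0.5060 = 0.2700, so the interval is 0.2700 ± 0.03218 = (0.238, 0.302).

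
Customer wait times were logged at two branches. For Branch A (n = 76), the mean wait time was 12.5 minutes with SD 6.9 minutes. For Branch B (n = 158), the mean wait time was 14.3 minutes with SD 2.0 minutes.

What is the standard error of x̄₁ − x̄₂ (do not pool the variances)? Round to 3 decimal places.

0.807

SE₁ = s₁/√n₁ = 6.9/√76 = 0.7915; SE₂ = 2.0/√158 = 0.1591.
Independent samples, unequal variances: SE_diff = √(SE₁² + SE₂²) = √(0.62647225 + 0.02531281) = 0.8073.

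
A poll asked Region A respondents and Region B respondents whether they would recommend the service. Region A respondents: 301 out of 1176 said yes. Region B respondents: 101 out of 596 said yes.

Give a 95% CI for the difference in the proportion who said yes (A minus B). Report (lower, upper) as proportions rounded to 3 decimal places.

(0.047, 0.126)

p̂₁ = 301/1176 = 0.2560 and p̂₂ = 101/596 = 0.1695.
SE₁ = √(p̂₁(1−p̂₁)/n₁) = √(0.2560·0.7440/1176) = 0.01273; SE₂ = √(0.1695·0.8305/596) = 0.01537.
Independent samples: SE of the difference = √(SE₁² + SE₂²) = √(0.0001620529 + 0.0002362369) = 0.01996.
z* for 95% confidence is 1.960, so the margin of error is 1.960 × 0.01996 = 0.03912.
Point estimate p̂₁ − p̂₂ = 0.2560 − 0.1695 = 0.0865.
0.0865 ± 0.03912 → (0.047, 0.126).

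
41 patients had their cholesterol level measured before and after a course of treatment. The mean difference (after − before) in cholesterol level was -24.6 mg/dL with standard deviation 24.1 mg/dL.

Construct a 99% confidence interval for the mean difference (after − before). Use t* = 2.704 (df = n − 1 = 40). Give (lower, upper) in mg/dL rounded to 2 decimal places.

Paired design: SE = s_d/√n = 24.1/√41 = 3.7638.
t* = 2.704; margin of error = 2.704 × 3.7638 = 10.1773.
-24.6 ± 10.1773 → (-34.78, -14.42).

(-34.78, -14.42)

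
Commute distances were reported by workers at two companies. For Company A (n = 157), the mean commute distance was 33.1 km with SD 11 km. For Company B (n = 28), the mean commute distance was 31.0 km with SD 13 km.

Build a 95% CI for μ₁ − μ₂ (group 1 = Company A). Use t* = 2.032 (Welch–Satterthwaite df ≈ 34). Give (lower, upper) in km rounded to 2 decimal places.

(-3.20, 7.40)

Standard errors of each mean: 11/√157 = 0.8779 and 13/√28 = 2.4568.
SE(x̄₁ − x̄₂) = √(0.8779² + 2.4568²) = 2.6089 for independent samples with unequal variances.
With t* = 2.032, the margin is 2.032 × 2.6089 = 5.3013.
x̄₁ − x̄₂ = 33.1 − 31.0 = 2.1000; the interval is 2.1000 ± 5.3013 = (-3.20, 7.40).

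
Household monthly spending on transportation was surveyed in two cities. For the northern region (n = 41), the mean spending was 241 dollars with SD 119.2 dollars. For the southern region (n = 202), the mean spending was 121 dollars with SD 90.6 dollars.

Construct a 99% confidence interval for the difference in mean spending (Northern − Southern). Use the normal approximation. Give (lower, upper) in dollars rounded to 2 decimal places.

Standard errors of each mean: 119.2/√41 = 18.6159 and 90.6/√202 = 6.3746.
SE(x̄₁ − x̄₂) = √(18.6159² + 6.3746²) = 19.6771 for independent samples with unequal variances.
With z* = 2.576, the margin is 2.576 × 19.6771 = 50.6882.
x̄₁ − x̄₂ = 241 − 121 = 120.0000; the interval is 120.0000 ± 50.6882 = (69.31, 170.69).

(69.31, 170.69)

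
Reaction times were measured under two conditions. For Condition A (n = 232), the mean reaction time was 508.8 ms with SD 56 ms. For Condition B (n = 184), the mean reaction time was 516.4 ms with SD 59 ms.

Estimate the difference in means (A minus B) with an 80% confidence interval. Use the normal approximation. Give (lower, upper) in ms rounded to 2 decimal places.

Per-group SEs: s₁/√n₁ = 56/√232 = 3.6766, s₂/√n₂ = 59/√184 = 4.3495.
Unpooled SE of the difference: √(13.51738756 + 18.91815025) = 5.6952.
Margin of error = z* · SE = 1.282 × 5.6952 = 7.3012.
x̄₁ − x̄₂ = 508.8 − 516.4 = -7.6000.
CI: -7.6000 ± 7.3012 = (-14.90, -0.30).

(-14.90, -0.30)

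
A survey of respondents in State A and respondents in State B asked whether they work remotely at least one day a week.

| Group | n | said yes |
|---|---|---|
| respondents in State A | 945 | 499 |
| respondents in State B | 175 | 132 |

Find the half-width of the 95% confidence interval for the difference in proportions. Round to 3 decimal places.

0.071

Sample proportions: 499/945 = 0.5280, 132/175 = 0.7543.
Each SE is √(p̂(1−p̂)/n): √(0.5280·0.4720/945) = 0.01624 and √(0.7543·0.2457/175) = 0.03254.
SE(p̂₁ − p̂₂) = √(SE₁² + SE₂²) = √(0.0002637376 + 0.0010588516) = 0.03637, since the two samples are independent.
At 95% confidence z* = 1.960; margin = 1.960 × 0.03637 = 0.07129.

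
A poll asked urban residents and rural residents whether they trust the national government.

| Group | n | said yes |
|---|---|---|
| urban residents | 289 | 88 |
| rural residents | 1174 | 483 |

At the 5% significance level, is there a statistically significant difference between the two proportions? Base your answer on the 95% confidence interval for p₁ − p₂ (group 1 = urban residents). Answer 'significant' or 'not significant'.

significant

First, p̂₁ = 88/289 = 0.3045; p̂₂ = 483/1174 = 0.4114.
The two standard errors are √(0.3045×0.6955/289) = 0.02707 and √(0.4114×0.5886/1174) = 0.01436.
Because the samples are independent, SE_diff = √(0.02707² + 0.01436²) = 0.03064.
Using z* = 1.960 for 95%, ME = 1.960 × 0.03064 = 0.06005.
p̂₁ − p̂₂ = -0.1069; interval -0.1069 ± 0.06005 gives (-0.16695, -0.04685).
The interval (-0.16695, -0.04685) does not contain 0, so the difference is significant.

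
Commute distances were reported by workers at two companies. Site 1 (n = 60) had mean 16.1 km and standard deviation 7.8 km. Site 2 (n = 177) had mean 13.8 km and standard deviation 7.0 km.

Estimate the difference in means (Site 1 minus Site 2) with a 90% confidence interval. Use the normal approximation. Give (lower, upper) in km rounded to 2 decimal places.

(0.43, 4.17)

SE₁ = s₁/√n₁ = 7.8/√60 = 1.0070; SE₂ = 7.0/√177 = 0.5262.
Independent samples, unequal variances: SE_diff = √(SE₁² + SE₂²) = √(1.014049 + 0.27688644) = 1.1362.
z* = 1.645, so margin of error = 1.645 × 1.1362 = 1.8690.
Difference in means = 16.1 − 13.8 = 2.3000.
2.3000 ± 1.8690 → (0.43, 4.17).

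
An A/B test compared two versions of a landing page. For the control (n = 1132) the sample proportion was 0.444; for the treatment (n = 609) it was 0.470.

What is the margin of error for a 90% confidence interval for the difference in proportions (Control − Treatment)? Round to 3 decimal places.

0.041

Each SE is √(p̂(1−p̂)/n): √(0.4440·0.5560/1132) = 0.01477 and √(0.4700·0.5300/609) = 0.02022.
SE(p̂₁ − p̂₂) = √(SE₁² + SE₂²) = √(0.0002181529 + 0.0004088484) = 0.02504, since the two samples are independent.
At 90% confidence z* = 1.645; margin = 1.645 × 0.02504 = 0.04119.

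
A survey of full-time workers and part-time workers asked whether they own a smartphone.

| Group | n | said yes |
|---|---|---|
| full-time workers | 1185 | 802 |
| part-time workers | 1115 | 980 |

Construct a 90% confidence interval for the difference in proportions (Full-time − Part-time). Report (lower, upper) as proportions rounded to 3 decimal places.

(-0.230, -0.175)

Sample proportions: 802/1185 = 0.6768, 980/1115 = 0.8789.
Each SE is √(p̂(1−p̂)/n): √(0.6768·0.3232/1185) = 0.01359 and √(0.8789·0.1211/1115) = 0.00977.
SE(p̂₁ − p̂₂) = √(SE₁² + SE₂²) = √(0.0001846881 + 0.0000954529) = 0.01674, since the two samples are independent.
At 90% confidence z* = 1.645; margin = 1.645 × 0.01674 = 0.02754.
The difference is 0.6768 − 0.8789 = -0.2021, so the interval is -0.2021 ± 0.02754 = (-0.230, -0.175).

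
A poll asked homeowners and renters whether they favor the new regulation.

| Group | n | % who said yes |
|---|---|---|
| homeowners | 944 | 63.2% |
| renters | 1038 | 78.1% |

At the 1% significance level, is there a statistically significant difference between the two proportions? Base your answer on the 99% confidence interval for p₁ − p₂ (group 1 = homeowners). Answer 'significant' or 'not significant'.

significant

The two standard errors are √(0.6320×0.3680/944) = 0.01570 and √(0.7810×0.2190/1038) = 0.01284.
Because the samples are independent, SE_diff = √(0.01570² + 0.01284²) = 0.02028.
Using z* = 2.576 for 99%, ME = 2.576 × 0.02028 = 0.05224.
p̂₁ − p̂₂ = -0.1490; interval -0.1490 ± 0.05224 gives (-0.20124, -0.09676).
The interval (-0.20124, -0.09676) does not contain 0, so the difference is significant.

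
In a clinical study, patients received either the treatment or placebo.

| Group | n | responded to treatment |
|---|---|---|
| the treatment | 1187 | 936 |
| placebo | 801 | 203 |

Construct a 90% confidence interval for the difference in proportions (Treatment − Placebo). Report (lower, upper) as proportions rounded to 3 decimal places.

p̂₁ = 936/1187 = 0.7885 and p̂₂ = 203/801 = 0.2534.
SE₁ = √(p̂₁(1−p̂₁)/n₁) = √(0.7885·0.2115/1187) = 0.01185; SE₂ = √(0.2534·0.7466/801) = 0.01537.
Independent samples: SE of the difference = √(SE₁² + SE₂²) = √(0.0001404225 + 0.0002362369) = 0.01941.
z* for 90% confidence is 1.645, so the margin of error is 1.645 × 0.01941 = 0.03193.
Point estimate p̂₁ − p̂₂ = 0.7885 − 0.2534 = 0.5351.
0.5351 ± 0.03193 → (0.503, 0.567).

(0.503, 0.567)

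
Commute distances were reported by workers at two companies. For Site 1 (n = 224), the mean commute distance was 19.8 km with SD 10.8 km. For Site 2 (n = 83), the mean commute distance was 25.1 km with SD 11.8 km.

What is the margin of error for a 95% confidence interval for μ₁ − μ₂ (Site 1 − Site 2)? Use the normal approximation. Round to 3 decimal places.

SE₁ = s₁/√n₁ = 10.8/√224 = 0.7216; SE₂ = 11.8/√83 = 1.2952.
Independent samples, unequal variances: SE_diff = √(SE₁² + SE₂²) = √(0.52070656 + 1.67754304) = 1.4826.
z* = 1.960, so margin of error = 1.960 × 1.4826 = 2.9059.

2.906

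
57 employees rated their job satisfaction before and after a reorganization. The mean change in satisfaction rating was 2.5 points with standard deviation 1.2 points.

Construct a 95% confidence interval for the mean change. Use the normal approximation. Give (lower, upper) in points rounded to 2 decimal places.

(2.19, 2.81)

This is a matched-pairs design, so SE = s_d/√n = 1.2/√57 = 0.1589.
Margin = 1.960 × 0.1589 = 0.3114; the interval is 2.5 ± 0.3114 = (2.19, 2.81).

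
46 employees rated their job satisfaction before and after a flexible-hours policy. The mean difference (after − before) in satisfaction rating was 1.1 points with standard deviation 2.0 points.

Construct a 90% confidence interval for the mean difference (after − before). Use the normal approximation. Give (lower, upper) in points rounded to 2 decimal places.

(0.61, 1.59)

Paired design: SE = s_d/√n = 2.0/√46 = 0.2949.
z* = 1.645; margin of error = 1.645 × 0.2949 = 0.4851.
1.1 ± 0.4851 → (0.61, 1.59).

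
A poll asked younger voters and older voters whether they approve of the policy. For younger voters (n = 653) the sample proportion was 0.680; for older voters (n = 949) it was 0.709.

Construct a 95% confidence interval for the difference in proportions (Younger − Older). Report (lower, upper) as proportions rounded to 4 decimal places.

(-0.0750, 0.0170)

Each SE is √(p̂(1−p̂)/n): √(0.6800·0.3200/653) = 0.01825 and √(0.7090·0.2910/949) = 0.01474.
SE(p̂₁ − p̂₂) = √(SE₁² + SE₂²) = √(0.0003330625 + 0.0002172676) = 0.02346, since the two samples are independent.
At 95% confidence z* = 1.960; margin = 1.960 × 0.02346 = 0.04598.
The difference is 0.6800 − 0.7090 = -0.0290, so the interval is -0.0290 ± 0.04598 = (-0.0750, 0.0170).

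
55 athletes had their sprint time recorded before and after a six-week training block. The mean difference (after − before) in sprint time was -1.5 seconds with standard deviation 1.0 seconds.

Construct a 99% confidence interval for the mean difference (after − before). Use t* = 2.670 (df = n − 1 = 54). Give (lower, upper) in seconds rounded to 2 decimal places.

Paired design: SE = s_d/√n = 1.0/√55 = 0.1348.
t* = 2.670; margin of error = 2.670 × 0.1348 = 0.3599.
-1.5 ± 0.3599 → (-1.86, -1.14).

(-1.86, -1.14)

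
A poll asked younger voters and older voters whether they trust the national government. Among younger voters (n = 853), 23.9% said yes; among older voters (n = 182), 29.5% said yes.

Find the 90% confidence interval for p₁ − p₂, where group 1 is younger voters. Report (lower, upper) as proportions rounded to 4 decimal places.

Each SE is √(p̂(1−p̂)/n): √(0.2390·0.7610/853) = 0.01460 and √(0.2950·0.7050/182) = 0.03380.
SE(p̂₁ − p̂₂) = √(SE₁² + SE₂²) = √(0.00021316 + 0.00114244) = 0.03682, since the two samples are independent.
At 90% confidence z* = 1.645; margin = 1.645 × 0.03682 = 0.06057.
The difference is 0.2390 − 0.2950 = -0.0560, so the interval is -0.0560 ± 0.06057 = (-0.1166, 0.0046).

(-0.1166, 0.0046)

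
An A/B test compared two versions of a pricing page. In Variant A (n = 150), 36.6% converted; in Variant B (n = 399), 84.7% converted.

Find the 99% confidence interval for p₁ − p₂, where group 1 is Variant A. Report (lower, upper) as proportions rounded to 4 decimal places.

(-0.5924, -0.3696)

SE₁ = √(p̂₁(1−p̂₁)/n₁) = √(0.3660·0.6340/150) = 0.03933; SE₂ = √(0.8470·0.1530/399) = 0.01802.
Independent samples: SE of the difference = √(SE₁² + SE₂²) = √(0.0015468489 + 0.0003247204) = 0.04326.
z* for 99% confidence is 2.576, so the margin of error is 2.576 × 0.04326 = 0.11144.
Point estimate p̂₁ − p̂₂ = 0.3660 − 0.8470 = -0.4810.
-0.4810 ± 0.11144 → (-0.5924, -0.3696).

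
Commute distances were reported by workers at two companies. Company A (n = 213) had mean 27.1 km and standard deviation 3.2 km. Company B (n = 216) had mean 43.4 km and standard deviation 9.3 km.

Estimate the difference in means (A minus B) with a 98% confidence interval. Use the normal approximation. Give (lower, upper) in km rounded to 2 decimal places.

(-17.86, -14.74)

Standard errors of each mean: 3.2/√213 = 0.2193 and 9.3/√216 = 0.6328.
SE(x̄₁ − x̄₂) = √(0.2193² + 0.6328²) = 0.6697 for independent samples with unequal variances.
With z* = 2.326, the margin is 2.326 × 0.6697 = 1.5577.
x̄₁ − x̄₂ = 27.1 − 43.4 = -16.3000; the interval is -16.3000 ± 1.5577 = (-17.86, -14.74).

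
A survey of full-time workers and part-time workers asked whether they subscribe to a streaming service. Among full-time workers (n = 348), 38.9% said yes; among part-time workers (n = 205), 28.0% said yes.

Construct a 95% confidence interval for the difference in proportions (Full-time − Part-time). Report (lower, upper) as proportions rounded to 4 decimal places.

(0.0290, 0.1890)

The two standard errors are √(0.3890×0.6110/348) = 0.02613 and √(0.2800×0.7200/205) = 0.03136.
Because the samples are independent, SE_diff = √(0.02613² + 0.03136²) = 0.04082.
Using z* = 1.960 for 95%, ME = 1.960 × 0.04082 = 0.08001.
p̂₁ − p̂₂ = 0.1090; interval 0.1090 ± 0.08001 gives (0.0290, 0.1890).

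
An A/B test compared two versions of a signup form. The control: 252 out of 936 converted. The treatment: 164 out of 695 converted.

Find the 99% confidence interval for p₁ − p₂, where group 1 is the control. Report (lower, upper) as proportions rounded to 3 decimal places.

(-0.023, 0.089)

Sample proportions: 252/936 = 0.2692, 164/695 = 0.2360.
Each SE is √(p̂(1−p̂)/n): √(0.2692·0.7308/936) = 0.01450 and √(0.2360·0.7640/695) = 0.01611.
SE(p̂₁ − p̂₂) = √(SE₁² + SE₂²) = √(0.00021025 + 0.0002595321) = 0.02167, since the two samples are independent.
At 99% confidence z* = 2.576; margin = 2.576 × 0.02167 = 0.05582.
The difference is 0.2692 − 0.2360 = 0.0332, so the interval is 0.0332 ± 0.05582 = (-0.023, 0.089).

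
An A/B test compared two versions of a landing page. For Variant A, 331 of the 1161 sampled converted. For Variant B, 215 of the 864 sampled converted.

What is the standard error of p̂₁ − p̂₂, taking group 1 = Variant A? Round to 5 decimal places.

p̂₁ = 331/1161 = 0.2851 and p̂₂ = 215/864 = 0.2488.
SE₁ = √(p̂₁(1−p̂₁)/n₁) = √(0.2851·0.7149/1161) = 0.01325; SE₂ = √(0.2488·0.7512/864) = 0.01471.
Independent samples: SE of the difference = √(SE₁² + SE₂²) = √(0.0001755625 + 0.0002163841) = 0.01980.

0.01980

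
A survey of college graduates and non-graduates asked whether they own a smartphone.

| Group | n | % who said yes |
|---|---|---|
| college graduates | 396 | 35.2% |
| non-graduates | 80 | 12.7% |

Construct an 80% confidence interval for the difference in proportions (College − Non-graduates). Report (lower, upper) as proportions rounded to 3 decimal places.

The two standard errors are √(0.3520×0.6480/396) = 0.02400 and √(0.1270×0.8730/80) = 0.03723.
Because the samples are independent, SE_diff = √(0.02400² + 0.03723²) = 0.04430.
Using z* = 1.282 for 80%, ME = 1.282 × 0.04430 = 0.05679.
p̂₁ − p̂₂ = 0.2250; interval 0.2250 ± 0.05679 gives (0.168, 0.282).

(0.168, 0.282)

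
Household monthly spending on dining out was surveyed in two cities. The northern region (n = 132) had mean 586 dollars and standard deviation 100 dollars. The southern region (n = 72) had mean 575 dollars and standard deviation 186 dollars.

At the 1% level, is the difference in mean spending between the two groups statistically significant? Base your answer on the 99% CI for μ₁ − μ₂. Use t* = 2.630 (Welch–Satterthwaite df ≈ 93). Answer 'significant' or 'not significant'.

Standard errors of each mean: 100/√132 = 8.7039 and 186/√72 = 21.9203.
SE(x̄₁ − x̄₂) = √(8.7039² + 21.9203²) = 23.5851 for independent samples with unequal variances.
With t* = 2.630, the margin is 2.630 × 23.5851 = 62.0288.
x̄₁ − x̄₂ = 586 − 575 = 11.0000; the interval is 11.0000 ± 62.0288 = (-51.0288, 73.0288).
The interval (-51.0288, 73.0288) contains 0, so the difference is not significant.

not significant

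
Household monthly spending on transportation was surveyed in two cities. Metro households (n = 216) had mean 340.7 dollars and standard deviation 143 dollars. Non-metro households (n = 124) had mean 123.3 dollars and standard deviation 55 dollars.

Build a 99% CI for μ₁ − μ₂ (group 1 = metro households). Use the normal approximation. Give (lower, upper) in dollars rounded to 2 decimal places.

(189.29, 245.51)

SE₁ = s₁/√n₁ = 143/√216 = 9.7299; SE₂ = 55/√124 = 4.9391.
Independent samples, unequal variances: SE_diff = √(SE₁² + SE₂²) = √(94.67095401 + 24.39470881) = 10.9117.
z* = 2.576, so margin of error = 2.576 × 10.9117 = 28.1085.
Difference in means = 340.7 − 123.3 = 217.4000.
217.4000 ± 28.1085 → (189.29, 245.51).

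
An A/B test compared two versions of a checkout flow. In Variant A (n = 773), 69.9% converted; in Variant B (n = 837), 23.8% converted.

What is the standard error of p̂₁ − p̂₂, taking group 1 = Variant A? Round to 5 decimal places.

SE₁ = √(p̂₁(1−p̂₁)/n₁) = √(0.6990·0.3010/773) = 0.01650; SE₂ = √(0.2380·0.7620/837) = 0.01472.
Independent samples: SE of the difference = √(SE₁² + SE₂²) = √(0.00027225 + 0.0002166784) = 0.02211.

0.02211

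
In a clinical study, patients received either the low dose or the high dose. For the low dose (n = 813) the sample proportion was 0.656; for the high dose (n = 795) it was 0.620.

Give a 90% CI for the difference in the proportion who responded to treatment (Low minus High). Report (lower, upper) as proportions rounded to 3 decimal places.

Each SE is √(p̂(1−p̂)/n): √(0.6560·0.3440/813) = 0.01666 and √(0.6200·0.3800/795) = 0.01721.
SE(p̂₁ − p̂₂) = √(SE₁² + SE₂²) = √(0.0002775556 + 0.0002961841) = 0.02395, since the two samples are independent.
At 90% confidence z* = 1.645; margin = 1.645 × 0.02395 = 0.03940.
The difference is 0.6560 − 0.6200 = 0.0360, so the interval is 0.0360 ± 0.03940 = (-0.003, 0.075).

(-0.003, 0.075)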